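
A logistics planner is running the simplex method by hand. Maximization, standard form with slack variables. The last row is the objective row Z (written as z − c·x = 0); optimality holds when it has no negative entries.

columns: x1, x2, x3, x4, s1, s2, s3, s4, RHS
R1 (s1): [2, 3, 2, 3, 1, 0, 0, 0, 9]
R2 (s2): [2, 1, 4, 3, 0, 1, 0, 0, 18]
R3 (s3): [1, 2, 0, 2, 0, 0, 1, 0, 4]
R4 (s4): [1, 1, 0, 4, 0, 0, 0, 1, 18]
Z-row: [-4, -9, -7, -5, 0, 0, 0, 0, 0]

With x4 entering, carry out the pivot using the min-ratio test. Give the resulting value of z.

Ratio test on column x4 — row 1: 9/3 = 3; row 2: 18/3 = 6; row 3: 4/2 = 2; row 4: 18/4 = 9/2. Minimum is 2 at row 3 (s3 leaves); pivot element 2.
Pivot on row 3; the Z-row RHS becomes 0 − (-5)·2 = 10.

10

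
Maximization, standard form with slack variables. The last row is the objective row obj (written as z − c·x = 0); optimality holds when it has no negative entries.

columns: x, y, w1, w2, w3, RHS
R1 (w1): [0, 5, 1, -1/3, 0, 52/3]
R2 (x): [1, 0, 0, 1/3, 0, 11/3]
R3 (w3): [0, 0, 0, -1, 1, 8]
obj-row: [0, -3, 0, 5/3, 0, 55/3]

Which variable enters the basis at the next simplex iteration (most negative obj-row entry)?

y

Negative obj-row entries: y: -3.
The most negative is -3 in column y, so y enters.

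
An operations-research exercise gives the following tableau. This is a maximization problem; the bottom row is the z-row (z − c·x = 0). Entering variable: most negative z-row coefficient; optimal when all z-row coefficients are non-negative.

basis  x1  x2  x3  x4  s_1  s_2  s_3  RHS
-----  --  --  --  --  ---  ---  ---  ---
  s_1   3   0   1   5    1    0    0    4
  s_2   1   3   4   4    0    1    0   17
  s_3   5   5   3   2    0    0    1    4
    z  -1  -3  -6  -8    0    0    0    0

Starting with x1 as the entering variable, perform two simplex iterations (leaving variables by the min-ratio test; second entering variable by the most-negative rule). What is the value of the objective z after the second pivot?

4

Ratio test on column x1 — row 1: 4/3 = 4/3; row 2: 17/1 = 17; row 3: 4/5 = 4/5. Minimum is 4/5 at row 3 (s_3 leaves); pivot element 5.
Pivot on row 3; the z-row RHS becomes 0 − (-1)·(4/5) = 4/5.
Next entering variable (most negative z-row entry -38/5): x4.
Ratio test on column x4 — row 1: (8/5)/(19/5) = 8/19; row 2: (81/5)/(18/5) = 9/2; row 3: (4/5)/(2/5) = 2. Minimum is 8/19 at row 1 (s_1 leaves); pivot element 19/5.
After the second pivot the z-row RHS is 4/5 − (-38/5)·(8/19) = 4.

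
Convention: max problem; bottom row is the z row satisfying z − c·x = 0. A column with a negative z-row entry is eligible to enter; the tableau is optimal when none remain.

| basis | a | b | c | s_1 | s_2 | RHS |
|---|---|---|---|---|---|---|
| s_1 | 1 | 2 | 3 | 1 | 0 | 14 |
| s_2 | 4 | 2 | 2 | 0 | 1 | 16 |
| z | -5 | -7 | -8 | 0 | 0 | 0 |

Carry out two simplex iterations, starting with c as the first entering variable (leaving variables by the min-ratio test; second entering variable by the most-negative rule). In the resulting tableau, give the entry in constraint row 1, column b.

Ratio test on column c — row 1: 14/3 = 14/3; row 2: 16/2 = 8. Minimum is 14/3 at row 1 (s_1 leaves); pivot element 3.
Divide row 1 by 3; eliminate column c from the other rows.
Second iteration: most negative z-row entry is -7/3 in column a, so a enters.
Ratio test on column a — row 1: (14/3)/(1/3) = 14; row 2: (20/3)/(10/3) = 2. Minimum is 2 at row 2 (s_2 leaves); pivot element 10/3.
Divide row 2 by 10/3; eliminate column a from the other rows.
After both pivots, the entry at constraint row 1, column b is 3/5.

3/5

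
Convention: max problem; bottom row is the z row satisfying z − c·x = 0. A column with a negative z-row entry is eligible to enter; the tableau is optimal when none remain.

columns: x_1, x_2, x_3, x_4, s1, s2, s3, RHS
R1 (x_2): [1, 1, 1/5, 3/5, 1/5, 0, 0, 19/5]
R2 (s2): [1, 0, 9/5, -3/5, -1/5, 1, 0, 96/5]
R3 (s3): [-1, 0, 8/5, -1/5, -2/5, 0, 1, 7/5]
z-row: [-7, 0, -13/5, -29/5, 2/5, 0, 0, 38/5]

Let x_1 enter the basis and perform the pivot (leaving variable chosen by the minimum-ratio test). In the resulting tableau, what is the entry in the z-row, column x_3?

Ratio test on column x_1 — row 1: (19/5)/1 = 19/5; row 2: (96/5)/1 = 96/5; row 3: entry -1 ≤ 0. Minimum is 19/5 at row 1 (x_2 leaves); pivot element 1.
Divide row 1 by 1; eliminate column x_1 from the other rows.
z-row update in column x_3: -13/5 − (-7)·(1/5) = -6/5.

-6/5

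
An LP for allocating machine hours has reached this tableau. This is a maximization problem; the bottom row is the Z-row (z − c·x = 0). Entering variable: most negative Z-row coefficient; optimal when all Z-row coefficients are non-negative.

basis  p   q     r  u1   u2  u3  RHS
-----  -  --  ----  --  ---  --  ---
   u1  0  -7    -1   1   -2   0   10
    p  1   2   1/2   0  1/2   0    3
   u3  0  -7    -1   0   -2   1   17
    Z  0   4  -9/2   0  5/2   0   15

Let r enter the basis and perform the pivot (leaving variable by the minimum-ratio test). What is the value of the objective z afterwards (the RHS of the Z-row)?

42

Ratio test on column r — row 1: entry -1 ≤ 0; row 2: 3/(1/2) = 6; row 3: entry -1 ≤ 0. Minimum is 6 at row 2 (p leaves); pivot element 1/2.
Pivot on row 2; the Z-row RHS becomes 15 − (-9/2)·6 = 42.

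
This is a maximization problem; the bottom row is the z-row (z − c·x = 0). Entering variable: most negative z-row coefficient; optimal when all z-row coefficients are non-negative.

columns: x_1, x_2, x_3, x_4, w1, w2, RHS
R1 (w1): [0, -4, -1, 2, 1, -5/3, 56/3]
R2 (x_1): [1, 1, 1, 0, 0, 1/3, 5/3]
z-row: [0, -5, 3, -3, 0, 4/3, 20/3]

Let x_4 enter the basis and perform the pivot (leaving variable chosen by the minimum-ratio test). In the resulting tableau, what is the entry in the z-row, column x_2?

Ratio test on column x_4 — row 1: (56/3)/2 = 28/3; row 2: entry 0 ≤ 0. Minimum is 28/3 at row 1 (w1 leaves); pivot element 2.
Divide row 1 by 2; eliminate column x_4 from the other rows.
z-row update in column x_2: -5 − (-3)·(-2) = -11.

-11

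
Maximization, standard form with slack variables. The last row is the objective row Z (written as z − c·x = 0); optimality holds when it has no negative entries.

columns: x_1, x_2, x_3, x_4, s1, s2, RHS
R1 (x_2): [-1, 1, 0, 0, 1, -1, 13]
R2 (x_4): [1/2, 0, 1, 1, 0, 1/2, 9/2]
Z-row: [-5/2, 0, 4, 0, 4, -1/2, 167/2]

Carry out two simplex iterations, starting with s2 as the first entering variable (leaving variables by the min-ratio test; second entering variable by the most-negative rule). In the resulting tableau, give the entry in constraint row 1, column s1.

1

Ratio test on column s2 — row 1: entry -1 ≤ 0; row 2: (9/2)/(1/2) = 9. Minimum is 9 at row 2 (x_4 leaves); pivot element 1/2.
Divide row 2 by 1/2; eliminate column s2 from the other rows.
Second iteration: most negative Z-row entry is -2 in column x_1, so x_1 enters.
Ratio test on column x_1 — row 1: entry 0 ≤ 0; row 2: 9/1 = 9. Minimum is 9 at row 2 (s2 leaves); pivot element 1.
Divide row 2 by 1; eliminate column x_1 from the other rows.
After both pivots, the entry at constraint row 1, column s1 is 1.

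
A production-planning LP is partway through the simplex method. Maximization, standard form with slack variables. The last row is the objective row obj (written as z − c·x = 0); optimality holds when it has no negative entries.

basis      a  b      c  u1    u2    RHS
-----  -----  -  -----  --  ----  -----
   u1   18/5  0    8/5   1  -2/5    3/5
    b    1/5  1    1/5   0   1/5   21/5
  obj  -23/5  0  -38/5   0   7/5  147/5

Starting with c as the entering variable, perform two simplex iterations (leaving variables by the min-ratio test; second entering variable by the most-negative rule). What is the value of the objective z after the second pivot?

81/2

Ratio test on column c — row 1: (3/5)/(8/5) = 3/8; row 2: (21/5)/(1/5) = 21. Minimum is 3/8 at row 1 (u1 leaves); pivot element 8/5.
Pivot on row 1; the obj-row RHS becomes 147/5 − (-38/5)·(3/8) = 129/4.
Next entering variable (most negative obj-row entry -1/2): u2.
Ratio test on column u2 — row 1: entry -1/4 ≤ 0; row 2: (33/8)/(1/4) = 33/2. Minimum is 33/2 at row 2 (b leaves); pivot element 1/4.
After the second pivot the obj-row RHS is 129/4 − (-1/2)·(33/2) = 81/2.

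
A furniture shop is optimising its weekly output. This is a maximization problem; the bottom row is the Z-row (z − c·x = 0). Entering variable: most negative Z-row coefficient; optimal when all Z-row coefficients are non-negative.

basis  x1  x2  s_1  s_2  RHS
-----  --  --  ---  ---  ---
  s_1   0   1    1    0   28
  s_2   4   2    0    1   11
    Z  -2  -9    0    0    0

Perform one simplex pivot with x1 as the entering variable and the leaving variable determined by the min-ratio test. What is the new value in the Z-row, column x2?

Ratio test on column x1 — row 1: entry 0 ≤ 0; row 2: 11/4 = 11/4. Minimum is 11/4 at row 2 (s_2 leaves); pivot element 4.
Divide row 2 by 4; eliminate column x1 from the other rows.
Z-row update in column x2: -9 − (-2)·(1/2) = -8.

-8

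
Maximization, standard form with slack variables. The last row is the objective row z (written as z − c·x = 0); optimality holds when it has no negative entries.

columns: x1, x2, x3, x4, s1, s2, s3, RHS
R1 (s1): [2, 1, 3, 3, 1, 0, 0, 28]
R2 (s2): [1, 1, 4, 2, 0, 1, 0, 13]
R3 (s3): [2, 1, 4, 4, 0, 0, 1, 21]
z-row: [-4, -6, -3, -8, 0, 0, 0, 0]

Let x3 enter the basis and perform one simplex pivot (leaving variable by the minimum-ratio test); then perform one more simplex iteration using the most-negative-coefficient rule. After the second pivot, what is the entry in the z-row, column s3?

Ratio test on column x3 — row 1: 28/3 = 28/3; row 2: 13/4 = 13/4; row 3: 21/4 = 21/4. Minimum is 13/4 at row 2 (s2 leaves); pivot element 4.
Divide row 2 by 4; eliminate column x3 from the other rows.
Second iteration: most negative z-row entry is -13/2 in column x4, so x4 enters.
Ratio test on column x4 — row 1: (73/4)/(3/2) = 73/6; row 2: (13/4)/(1/2) = 13/2; row 3: 8/2 = 4. Minimum is 4 at row 3 (s3 leaves); pivot element 2.
Divide row 3 by 2; eliminate column x4 from the other rows.
After both pivots, the entry at the z-row, column s3 is 13/4.

13/4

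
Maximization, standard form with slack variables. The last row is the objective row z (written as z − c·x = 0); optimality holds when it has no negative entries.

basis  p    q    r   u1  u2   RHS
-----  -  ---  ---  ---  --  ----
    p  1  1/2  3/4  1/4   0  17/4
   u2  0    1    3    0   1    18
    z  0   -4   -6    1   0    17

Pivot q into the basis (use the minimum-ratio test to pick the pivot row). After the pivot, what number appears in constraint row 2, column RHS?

19/2

Ratio test on column q — row 1: (17/4)/(1/2) = 17/2; row 2: 18/1 = 18. Minimum is 17/2 at row 1 (p leaves); pivot element 1/2.
Divide row 1 by 1/2; eliminate column q from the other rows.
Row 2 update in column RHS: 18 − 1·(17/2) = 19/2.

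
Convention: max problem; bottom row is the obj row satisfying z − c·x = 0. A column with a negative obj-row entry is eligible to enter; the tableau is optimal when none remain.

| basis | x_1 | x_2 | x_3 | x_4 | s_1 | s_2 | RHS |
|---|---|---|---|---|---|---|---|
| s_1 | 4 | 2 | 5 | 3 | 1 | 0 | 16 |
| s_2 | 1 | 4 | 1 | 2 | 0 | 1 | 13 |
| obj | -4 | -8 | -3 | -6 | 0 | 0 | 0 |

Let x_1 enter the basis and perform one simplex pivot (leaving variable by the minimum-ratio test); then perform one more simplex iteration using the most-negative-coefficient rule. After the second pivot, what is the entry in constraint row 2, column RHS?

18/7

Ratio test on column x_1 — row 1: 16/4 = 4; row 2: 13/1 = 13. Minimum is 4 at row 1 (s_1 leaves); pivot element 4.
Divide row 1 by 4; eliminate column x_1 from the other rows.
Second iteration: most negative obj-row entry is -6 in column x_2, so x_2 enters.
Ratio test on column x_2 — row 1: 4/(1/2) = 8; row 2: 9/(7/2) = 18/7. Minimum is 18/7 at row 2 (s_2 leaves); pivot element 7/2.
Divide row 2 by 7/2; eliminate column x_2 from the other rows.
After both pivots, the entry at constraint row 2, column RHS is 18/7.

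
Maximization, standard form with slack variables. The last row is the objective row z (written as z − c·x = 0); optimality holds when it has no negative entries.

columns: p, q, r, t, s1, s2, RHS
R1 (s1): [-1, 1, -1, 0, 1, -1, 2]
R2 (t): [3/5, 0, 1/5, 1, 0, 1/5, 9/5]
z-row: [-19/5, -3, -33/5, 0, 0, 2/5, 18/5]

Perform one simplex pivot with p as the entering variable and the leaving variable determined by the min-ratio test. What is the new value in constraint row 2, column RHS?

Ratio test on column p — row 1: entry -1 ≤ 0; row 2: (9/5)/(3/5) = 3. Minimum is 3 at row 2 (t leaves); pivot element 3/5.
Divide row 2 by 3/5; eliminate column p from the other rows.
In the new row 2, the RHS entry is the old entry divided by the pivot: (9/5)/(3/5) = 3.

3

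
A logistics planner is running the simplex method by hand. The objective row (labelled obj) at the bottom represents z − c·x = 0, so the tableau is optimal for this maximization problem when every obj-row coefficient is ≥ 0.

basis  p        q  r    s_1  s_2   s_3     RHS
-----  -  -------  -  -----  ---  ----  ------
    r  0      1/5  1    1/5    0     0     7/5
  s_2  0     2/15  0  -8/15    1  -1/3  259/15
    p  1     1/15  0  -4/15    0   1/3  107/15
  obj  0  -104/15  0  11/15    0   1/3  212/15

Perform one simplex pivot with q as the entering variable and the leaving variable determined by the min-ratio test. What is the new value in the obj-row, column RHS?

188/3

Ratio test on column q — row 1: (7/5)/(1/5) = 7; row 2: (259/15)/(2/15) = 259/2; row 3: (107/15)/(1/15) = 107. Minimum is 7 at row 1 (r leaves); pivot element 1/5.
Divide row 1 by 1/5; eliminate column q from the other rows.
obj-row update in column RHS: 212/15 − (-104/15)·7 = 188/3.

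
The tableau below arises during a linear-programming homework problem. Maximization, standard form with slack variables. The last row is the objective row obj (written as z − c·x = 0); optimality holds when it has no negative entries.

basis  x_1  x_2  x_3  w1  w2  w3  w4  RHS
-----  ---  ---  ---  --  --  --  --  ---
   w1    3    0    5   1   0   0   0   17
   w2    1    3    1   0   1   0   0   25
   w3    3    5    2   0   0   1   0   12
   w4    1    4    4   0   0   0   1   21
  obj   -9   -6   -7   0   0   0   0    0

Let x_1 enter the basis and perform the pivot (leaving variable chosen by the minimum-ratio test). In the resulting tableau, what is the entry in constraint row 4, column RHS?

17

Ratio test on column x_1 — row 1: 17/3 = 17/3; row 2: 25/1 = 25; row 3: 12/3 = 4; row 4: 21/1 = 21. Minimum is 4 at row 3 (w3 leaves); pivot element 3.
Divide row 3 by 3; eliminate column x_1 from the other rows.
Row 4 update in column RHS: 21 − 1·4 = 17.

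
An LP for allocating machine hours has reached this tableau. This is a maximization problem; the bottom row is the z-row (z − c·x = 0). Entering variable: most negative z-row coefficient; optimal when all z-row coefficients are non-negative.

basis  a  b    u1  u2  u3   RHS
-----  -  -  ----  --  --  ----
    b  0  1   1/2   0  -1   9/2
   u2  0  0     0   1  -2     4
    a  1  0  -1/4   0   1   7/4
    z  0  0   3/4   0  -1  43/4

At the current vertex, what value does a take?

a is basic (row 3); its value is the RHS of that row, 7/4.

7/4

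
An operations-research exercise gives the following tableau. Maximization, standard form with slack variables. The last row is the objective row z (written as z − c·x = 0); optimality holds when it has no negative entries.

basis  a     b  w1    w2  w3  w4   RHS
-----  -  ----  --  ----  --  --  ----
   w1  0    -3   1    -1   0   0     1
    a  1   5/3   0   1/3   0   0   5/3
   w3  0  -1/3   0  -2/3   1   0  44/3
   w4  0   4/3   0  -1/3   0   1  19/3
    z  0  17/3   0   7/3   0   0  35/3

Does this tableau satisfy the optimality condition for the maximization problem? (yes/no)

Every z-row coefficient is ≥ 0, so the tableau is optimal.

yes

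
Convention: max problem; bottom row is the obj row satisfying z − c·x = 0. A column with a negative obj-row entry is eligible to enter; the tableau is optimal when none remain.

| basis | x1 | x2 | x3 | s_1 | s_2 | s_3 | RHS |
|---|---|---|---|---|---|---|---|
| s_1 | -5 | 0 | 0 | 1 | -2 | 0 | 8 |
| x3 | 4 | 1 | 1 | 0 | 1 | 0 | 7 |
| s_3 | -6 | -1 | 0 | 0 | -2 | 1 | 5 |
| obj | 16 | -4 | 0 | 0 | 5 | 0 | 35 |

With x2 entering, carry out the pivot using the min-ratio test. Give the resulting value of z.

63

Ratio test on column x2 — row 1: entry 0 ≤ 0; row 2: 7/1 = 7; row 3: entry -1 ≤ 0. Minimum is 7 at row 2 (x3 leaves); pivot element 1.
Pivot on row 2; the obj-row RHS becomes 35 − (-4)·7 = 63.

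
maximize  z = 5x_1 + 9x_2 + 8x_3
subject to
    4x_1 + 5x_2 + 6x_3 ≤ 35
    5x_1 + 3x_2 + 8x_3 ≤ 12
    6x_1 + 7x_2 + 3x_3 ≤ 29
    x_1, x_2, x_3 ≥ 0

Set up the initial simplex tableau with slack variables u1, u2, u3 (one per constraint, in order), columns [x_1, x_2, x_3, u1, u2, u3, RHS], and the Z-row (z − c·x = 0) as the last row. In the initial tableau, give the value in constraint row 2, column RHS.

The RHS of constraint 2 is b_2 = 12.

12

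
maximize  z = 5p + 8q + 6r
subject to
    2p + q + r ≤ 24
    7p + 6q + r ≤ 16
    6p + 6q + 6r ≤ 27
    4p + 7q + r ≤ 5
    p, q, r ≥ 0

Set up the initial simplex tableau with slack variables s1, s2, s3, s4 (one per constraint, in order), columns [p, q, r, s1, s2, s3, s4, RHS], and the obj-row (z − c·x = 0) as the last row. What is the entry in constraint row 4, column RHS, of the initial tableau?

The RHS of constraint 4 is b_4 = 5.

5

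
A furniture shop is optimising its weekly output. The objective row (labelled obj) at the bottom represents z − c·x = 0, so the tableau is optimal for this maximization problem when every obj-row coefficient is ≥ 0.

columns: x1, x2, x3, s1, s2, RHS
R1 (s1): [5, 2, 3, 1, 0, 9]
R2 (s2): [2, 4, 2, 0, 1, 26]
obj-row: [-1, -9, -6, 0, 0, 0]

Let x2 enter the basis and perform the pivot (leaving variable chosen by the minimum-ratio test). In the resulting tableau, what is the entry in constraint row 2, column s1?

Ratio test on column x2 — row 1: 9/2 = 9/2; row 2: 26/4 = 13/2. Minimum is 9/2 at row 1 (s1 leaves); pivot element 2.
Divide row 1 by 2; eliminate column x2 from the other rows.
Row 2 update in column s1: 0 − 4·(1/2) = -2.

-2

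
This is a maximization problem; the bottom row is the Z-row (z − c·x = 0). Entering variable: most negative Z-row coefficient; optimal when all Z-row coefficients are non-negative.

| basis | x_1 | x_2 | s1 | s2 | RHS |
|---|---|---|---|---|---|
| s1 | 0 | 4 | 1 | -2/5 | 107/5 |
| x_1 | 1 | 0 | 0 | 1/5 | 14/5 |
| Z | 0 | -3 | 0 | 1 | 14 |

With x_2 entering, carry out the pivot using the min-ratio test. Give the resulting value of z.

Ratio test on column x_2 — row 1: (107/5)/4 = 107/20; row 2: entry 0 ≤ 0. Minimum is 107/20 at row 1 (s1 leaves); pivot element 4.
Pivot on row 1; the Z-row RHS becomes 14 − (-3)·(107/20) = 601/20.

601/20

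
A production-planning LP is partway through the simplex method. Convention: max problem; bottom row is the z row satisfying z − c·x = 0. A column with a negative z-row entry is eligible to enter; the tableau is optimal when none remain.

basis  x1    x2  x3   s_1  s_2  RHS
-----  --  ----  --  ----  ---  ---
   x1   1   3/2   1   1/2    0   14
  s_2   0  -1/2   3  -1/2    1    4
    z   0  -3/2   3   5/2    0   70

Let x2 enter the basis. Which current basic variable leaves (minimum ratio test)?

x1

Column x2 entries and ratios — x1: 14/(3/2) = 28/3; s_2: -1/2 ≤ 0, skip.
Smallest ratio is 28/3 in the row of x1, so x1 leaves.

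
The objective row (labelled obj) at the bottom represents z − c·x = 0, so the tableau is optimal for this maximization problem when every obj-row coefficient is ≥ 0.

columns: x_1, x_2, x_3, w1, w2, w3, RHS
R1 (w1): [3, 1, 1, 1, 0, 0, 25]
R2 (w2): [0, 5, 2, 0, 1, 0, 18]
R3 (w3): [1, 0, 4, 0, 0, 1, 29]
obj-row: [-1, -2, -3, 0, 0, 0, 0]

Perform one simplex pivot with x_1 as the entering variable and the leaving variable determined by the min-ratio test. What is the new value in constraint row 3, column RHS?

Ratio test on column x_1 — row 1: 25/3 = 25/3; row 2: entry 0 ≤ 0; row 3: 29/1 = 29. Minimum is 25/3 at row 1 (w1 leaves); pivot element 3.
Divide row 1 by 3; eliminate column x_1 from the other rows.
Row 3 update in column RHS: 29 − 1·(25/3) = 62/3.

62/3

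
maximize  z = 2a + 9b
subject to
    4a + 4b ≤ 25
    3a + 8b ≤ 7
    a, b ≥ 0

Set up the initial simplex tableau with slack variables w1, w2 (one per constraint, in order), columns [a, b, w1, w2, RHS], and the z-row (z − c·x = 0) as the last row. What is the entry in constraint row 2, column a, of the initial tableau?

3

Constraint 2 has coefficient 3 on a.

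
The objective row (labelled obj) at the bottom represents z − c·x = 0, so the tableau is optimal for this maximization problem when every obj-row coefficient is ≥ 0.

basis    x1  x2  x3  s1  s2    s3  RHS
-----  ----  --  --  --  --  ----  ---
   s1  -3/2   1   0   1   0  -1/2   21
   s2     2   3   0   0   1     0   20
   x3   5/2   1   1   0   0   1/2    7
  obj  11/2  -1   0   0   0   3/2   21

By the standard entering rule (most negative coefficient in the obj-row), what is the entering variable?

Negative obj-row entries: x2: -1.
The most negative is -1 in column x2, so x2 enters.

x2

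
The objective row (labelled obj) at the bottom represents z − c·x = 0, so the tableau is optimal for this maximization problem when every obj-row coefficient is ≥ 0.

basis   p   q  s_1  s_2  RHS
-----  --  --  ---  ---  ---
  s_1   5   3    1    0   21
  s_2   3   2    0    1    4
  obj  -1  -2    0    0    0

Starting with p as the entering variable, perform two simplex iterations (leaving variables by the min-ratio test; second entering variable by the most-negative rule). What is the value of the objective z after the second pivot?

4

Ratio test on column p — row 1: 21/5 = 21/5; row 2: 4/3 = 4/3. Minimum is 4/3 at row 2 (s_2 leaves); pivot element 3.
Pivot on row 2; the obj-row RHS becomes 0 − (-1)·(4/3) = 4/3.
Next entering variable (most negative obj-row entry -4/3): q.
Ratio test on column q — row 1: entry -1/3 ≤ 0; row 2: (4/3)/(2/3) = 2. Minimum is 2 at row 2 (p leaves); pivot element 2/3.
After the second pivot the obj-row RHS is 4/3 − (-4/3)·2 = 4.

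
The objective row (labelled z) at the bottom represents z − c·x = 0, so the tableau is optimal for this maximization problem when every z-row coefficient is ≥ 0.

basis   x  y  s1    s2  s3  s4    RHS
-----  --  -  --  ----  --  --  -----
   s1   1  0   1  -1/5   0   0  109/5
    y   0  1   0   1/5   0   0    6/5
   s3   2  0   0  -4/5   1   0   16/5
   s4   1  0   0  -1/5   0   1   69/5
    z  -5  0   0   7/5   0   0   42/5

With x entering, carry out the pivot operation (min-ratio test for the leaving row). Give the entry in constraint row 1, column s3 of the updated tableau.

-1/2

Ratio test on column x — row 1: (109/5)/1 = 109/5; row 2: entry 0 ≤ 0; row 3: (16/5)/2 = 8/5; row 4: (69/5)/1 = 69/5. Minimum is 8/5 at row 3 (s3 leaves); pivot element 2.
Divide row 3 by 2; eliminate column x from the other rows.
Row 1 update in column s3: 0 − 1·(1/2) = -1/2.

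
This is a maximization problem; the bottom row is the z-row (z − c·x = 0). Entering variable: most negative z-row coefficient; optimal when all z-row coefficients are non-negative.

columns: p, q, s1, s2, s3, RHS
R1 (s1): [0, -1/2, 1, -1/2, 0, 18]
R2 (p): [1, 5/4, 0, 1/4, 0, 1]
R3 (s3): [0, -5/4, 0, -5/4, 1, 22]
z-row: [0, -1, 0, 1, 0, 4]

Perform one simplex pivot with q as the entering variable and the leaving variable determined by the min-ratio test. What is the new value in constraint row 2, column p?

Ratio test on column q — row 1: entry -1/2 ≤ 0; row 2: 1/(5/4) = 4/5; row 3: entry -5/4 ≤ 0. Minimum is 4/5 at row 2 (p leaves); pivot element 5/4.
Divide row 2 by 5/4; eliminate column q from the other rows.
In the new row 2, the p entry is the old entry divided by the pivot: 1/(5/4) = 4/5.

4/5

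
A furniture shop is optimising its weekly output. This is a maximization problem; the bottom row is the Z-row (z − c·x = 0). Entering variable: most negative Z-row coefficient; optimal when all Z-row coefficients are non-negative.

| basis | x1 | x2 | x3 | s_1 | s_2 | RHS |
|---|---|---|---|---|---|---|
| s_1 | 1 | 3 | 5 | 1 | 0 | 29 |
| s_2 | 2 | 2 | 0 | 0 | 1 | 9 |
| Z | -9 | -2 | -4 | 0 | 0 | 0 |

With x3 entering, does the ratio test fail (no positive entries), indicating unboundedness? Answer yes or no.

Column x3 has positive entries in row(s) 1, so the ratio test bounds it — not unbounded.

no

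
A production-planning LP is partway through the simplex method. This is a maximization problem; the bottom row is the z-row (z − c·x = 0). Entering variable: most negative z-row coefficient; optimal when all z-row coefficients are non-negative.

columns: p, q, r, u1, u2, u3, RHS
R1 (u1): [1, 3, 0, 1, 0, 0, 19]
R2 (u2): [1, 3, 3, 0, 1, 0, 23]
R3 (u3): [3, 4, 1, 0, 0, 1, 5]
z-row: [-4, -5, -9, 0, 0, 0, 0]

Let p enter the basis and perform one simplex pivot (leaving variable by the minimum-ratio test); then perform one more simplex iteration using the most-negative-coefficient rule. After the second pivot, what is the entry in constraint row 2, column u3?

Ratio test on column p — row 1: 19/1 = 19; row 2: 23/1 = 23; row 3: 5/3 = 5/3. Minimum is 5/3 at row 3 (u3 leaves); pivot element 3.
Divide row 3 by 3; eliminate column p from the other rows.
Second iteration: most negative z-row entry is -23/3 in column r, so r enters.
Ratio test on column r — row 1: entry -1/3 ≤ 0; row 2: (64/3)/(8/3) = 8; row 3: (5/3)/(1/3) = 5. Minimum is 5 at row 3 (p leaves); pivot element 1/3.
Divide row 3 by 1/3; eliminate column r from the other rows.
After both pivots, the entry at constraint row 2, column u3 is -3.

-3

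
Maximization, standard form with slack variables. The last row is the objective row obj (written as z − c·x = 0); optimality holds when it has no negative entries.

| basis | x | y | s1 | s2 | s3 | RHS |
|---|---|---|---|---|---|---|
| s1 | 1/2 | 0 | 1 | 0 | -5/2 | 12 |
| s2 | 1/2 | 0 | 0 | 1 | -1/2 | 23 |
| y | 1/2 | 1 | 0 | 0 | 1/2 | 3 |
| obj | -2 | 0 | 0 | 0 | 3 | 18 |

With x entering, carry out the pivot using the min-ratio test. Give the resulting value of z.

Ratio test on column x — row 1: 12/(1/2) = 24; row 2: 23/(1/2) = 46; row 3: 3/(1/2) = 6. Minimum is 6 at row 3 (y leaves); pivot element 1/2.
Pivot on row 3; the obj-row RHS becomes 18 − (-2)·6 = 30.

30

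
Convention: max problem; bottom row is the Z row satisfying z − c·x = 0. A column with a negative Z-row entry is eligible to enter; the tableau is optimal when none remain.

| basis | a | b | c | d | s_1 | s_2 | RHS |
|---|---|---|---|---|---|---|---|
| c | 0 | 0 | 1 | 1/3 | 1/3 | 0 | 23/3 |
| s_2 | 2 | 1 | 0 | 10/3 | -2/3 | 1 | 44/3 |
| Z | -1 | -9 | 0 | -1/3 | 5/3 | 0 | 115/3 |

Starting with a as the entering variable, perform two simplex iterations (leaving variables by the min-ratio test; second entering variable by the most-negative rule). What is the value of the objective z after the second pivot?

511/3

Ratio test on column a — row 1: entry 0 ≤ 0; row 2: (44/3)/2 = 22/3. Minimum is 22/3 at row 2 (s_2 leaves); pivot element 2.
Pivot on row 2; the Z-row RHS becomes 115/3 − (-1)·(22/3) = 137/3.
Next entering variable (most negative Z-row entry -17/2): b.
Ratio test on column b — row 1: entry 0 ≤ 0; row 2: (22/3)/(1/2) = 44/3. Minimum is 44/3 at row 2 (a leaves); pivot element 1/2.
After the second pivot the Z-row RHS is 137/3 − (-17/2)·(44/3) = 511/3.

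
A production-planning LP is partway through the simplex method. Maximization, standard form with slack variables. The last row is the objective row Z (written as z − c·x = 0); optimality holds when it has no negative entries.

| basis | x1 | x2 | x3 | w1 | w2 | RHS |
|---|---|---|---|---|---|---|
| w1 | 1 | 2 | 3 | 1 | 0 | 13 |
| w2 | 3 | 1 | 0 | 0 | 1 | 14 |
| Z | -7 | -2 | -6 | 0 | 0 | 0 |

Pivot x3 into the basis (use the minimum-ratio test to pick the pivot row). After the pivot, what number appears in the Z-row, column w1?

2

Ratio test on column x3 — row 1: 13/3 = 13/3; row 2: entry 0 ≤ 0. Minimum is 13/3 at row 1 (w1 leaves); pivot element 3.
Divide row 1 by 3; eliminate column x3 from the other rows.
Z-row update in column w1: 0 − (-6)·(1/3) = 2.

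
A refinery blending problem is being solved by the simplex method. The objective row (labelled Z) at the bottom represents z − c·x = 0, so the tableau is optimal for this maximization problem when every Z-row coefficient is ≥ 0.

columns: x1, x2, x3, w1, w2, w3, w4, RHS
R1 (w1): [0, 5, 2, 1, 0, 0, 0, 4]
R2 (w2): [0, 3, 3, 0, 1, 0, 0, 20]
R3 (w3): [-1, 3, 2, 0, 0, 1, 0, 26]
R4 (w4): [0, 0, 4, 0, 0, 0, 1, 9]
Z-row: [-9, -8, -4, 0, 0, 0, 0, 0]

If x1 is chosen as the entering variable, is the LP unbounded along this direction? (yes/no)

Every constraint-row entry in column x1 is ≤ 0, so increasing x1 is unbounded.

yes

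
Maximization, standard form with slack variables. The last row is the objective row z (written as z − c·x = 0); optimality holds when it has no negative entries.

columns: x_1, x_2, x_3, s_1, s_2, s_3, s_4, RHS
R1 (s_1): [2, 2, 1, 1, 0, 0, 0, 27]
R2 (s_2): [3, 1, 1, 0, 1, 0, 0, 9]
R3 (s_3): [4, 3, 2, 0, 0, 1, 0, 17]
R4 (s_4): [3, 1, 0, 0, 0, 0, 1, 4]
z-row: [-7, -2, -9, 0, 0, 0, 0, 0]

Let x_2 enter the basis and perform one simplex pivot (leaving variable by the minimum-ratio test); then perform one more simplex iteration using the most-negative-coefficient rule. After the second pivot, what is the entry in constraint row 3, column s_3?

1/2

Ratio test on column x_2 — row 1: 27/2 = 27/2; row 2: 9/1 = 9; row 3: 17/3 = 17/3; row 4: 4/1 = 4. Minimum is 4 at row 4 (s_4 leaves); pivot element 1.
Divide row 4 by 1; eliminate column x_2 from the other rows.
Second iteration: most negative z-row entry is -9 in column x_3, so x_3 enters.
Ratio test on column x_3 — row 1: 19/1 = 19; row 2: 5/1 = 5; row 3: 5/2 = 5/2; row 4: entry 0 ≤ 0. Minimum is 5/2 at row 3 (s_3 leaves); pivot element 2.
Divide row 3 by 2; eliminate column x_3 from the other rows.
After both pivots, the entry at constraint row 3, column s_3 is 1/2.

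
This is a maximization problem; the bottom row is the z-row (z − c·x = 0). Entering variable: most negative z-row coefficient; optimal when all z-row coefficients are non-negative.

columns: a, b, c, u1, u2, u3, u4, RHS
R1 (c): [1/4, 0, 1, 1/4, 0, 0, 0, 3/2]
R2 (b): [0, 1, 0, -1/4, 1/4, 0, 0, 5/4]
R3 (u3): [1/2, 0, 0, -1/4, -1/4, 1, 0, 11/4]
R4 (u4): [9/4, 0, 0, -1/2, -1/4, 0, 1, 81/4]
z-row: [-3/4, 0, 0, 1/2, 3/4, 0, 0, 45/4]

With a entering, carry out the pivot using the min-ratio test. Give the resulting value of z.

123/8

Ratio test on column a — row 1: (3/2)/(1/4) = 6; row 2: entry 0 ≤ 0; row 3: (11/4)/(1/2) = 11/2; row 4: (81/4)/(9/4) = 9. Minimum is 11/2 at row 3 (u3 leaves); pivot element 1/2.
Pivot on row 3; the z-row RHS becomes 45/4 − (-3/4)·(11/2) = 123/8.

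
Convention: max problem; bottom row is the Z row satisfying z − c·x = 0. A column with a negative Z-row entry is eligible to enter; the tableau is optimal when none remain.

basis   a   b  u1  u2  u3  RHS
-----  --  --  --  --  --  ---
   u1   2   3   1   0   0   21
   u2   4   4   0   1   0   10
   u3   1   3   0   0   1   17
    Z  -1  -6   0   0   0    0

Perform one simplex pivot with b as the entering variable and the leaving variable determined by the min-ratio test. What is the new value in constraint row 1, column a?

Ratio test on column b — row 1: 21/3 = 7; row 2: 10/4 = 5/2; row 3: 17/3 = 17/3. Minimum is 5/2 at row 2 (u2 leaves); pivot element 4.
Divide row 2 by 4; eliminate column b from the other rows.
Row 1 update in column a: 2 − 3·1 = -1.

-1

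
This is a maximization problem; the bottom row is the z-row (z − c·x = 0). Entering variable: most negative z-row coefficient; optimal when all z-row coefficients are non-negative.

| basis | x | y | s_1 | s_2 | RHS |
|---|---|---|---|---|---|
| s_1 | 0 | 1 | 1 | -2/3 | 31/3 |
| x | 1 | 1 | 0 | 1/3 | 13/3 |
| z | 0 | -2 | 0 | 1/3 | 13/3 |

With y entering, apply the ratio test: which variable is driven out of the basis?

Column y entries and ratios — s_1: (31/3)/1 = 31/3; x: (13/3)/1 = 13/3.
Smallest ratio is 13/3 in the row of x, so x leaves.

x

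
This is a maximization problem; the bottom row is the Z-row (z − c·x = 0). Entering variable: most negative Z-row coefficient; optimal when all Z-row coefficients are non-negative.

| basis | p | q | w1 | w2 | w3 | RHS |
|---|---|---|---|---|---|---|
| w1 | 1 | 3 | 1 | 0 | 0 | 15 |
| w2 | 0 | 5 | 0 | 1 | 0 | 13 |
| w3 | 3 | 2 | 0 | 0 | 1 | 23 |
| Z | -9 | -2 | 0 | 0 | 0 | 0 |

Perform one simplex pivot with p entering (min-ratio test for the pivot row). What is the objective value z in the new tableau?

Ratio test on column p — row 1: 15/1 = 15; row 2: entry 0 ≤ 0; row 3: 23/3 = 23/3. Minimum is 23/3 at row 3 (w3 leaves); pivot element 3.
Pivot on row 3; the Z-row RHS becomes 0 − (-9)·(23/3) = 69.

69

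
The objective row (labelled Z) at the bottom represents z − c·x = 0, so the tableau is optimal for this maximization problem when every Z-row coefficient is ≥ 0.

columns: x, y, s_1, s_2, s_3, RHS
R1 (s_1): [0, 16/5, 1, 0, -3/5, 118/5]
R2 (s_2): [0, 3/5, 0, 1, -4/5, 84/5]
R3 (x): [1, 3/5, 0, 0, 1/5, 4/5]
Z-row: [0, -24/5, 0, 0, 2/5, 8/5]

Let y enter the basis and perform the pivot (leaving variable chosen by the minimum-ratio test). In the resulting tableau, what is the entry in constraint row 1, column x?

Ratio test on column y — row 1: (118/5)/(16/5) = 59/8; row 2: (84/5)/(3/5) = 28; row 3: (4/5)/(3/5) = 4/3. Minimum is 4/3 at row 3 (x leaves); pivot element 3/5.
Divide row 3 by 3/5; eliminate column y from the other rows.
Row 1 update in column x: 0 − (16/5)·(5/3) = -16/3.

-16/3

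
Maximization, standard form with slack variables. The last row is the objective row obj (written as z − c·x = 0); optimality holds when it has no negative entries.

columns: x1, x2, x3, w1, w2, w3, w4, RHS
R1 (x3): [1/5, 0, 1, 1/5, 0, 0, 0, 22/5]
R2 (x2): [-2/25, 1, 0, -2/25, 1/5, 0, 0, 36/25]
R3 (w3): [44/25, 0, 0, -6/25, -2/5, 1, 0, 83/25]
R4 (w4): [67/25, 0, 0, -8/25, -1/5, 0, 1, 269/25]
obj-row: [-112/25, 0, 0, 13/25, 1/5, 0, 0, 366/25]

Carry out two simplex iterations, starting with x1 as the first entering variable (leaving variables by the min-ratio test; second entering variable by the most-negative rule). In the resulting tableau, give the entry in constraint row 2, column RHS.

Ratio test on column x1 — row 1: (22/5)/(1/5) = 22; row 2: entry -2/25 ≤ 0; row 3: (83/25)/(44/25) = 83/44; row 4: (269/25)/(67/25) = 269/67. Minimum is 83/44 at row 3 (w3 leaves); pivot element 44/25.
Divide row 3 by 44/25; eliminate column x1 from the other rows.
Second iteration: most negative obj-row entry is -9/11 in column w2, so w2 enters.
Ratio test on column w2 — row 1: (177/44)/(1/22) = 177/2; row 2: (35/22)/(2/11) = 35/4; row 3: entry -5/22 ≤ 0; row 4: (251/44)/(9/22) = 251/18. Minimum is 35/4 at row 2 (x2 leaves); pivot element 2/11.
Divide row 2 by 2/11; eliminate column w2 from the other rows.
After both pivots, the entry at constraint row 2, column RHS is 35/4.

35/4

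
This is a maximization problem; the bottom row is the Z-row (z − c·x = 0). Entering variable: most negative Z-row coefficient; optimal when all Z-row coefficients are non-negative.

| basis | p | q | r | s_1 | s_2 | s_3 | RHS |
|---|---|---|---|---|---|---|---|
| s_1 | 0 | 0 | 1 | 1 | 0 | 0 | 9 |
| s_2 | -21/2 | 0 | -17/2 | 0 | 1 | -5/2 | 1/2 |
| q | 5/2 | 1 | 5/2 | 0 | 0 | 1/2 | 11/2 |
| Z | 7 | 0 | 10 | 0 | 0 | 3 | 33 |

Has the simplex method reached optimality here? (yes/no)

yes

Every Z-row coefficient is ≥ 0, so the tableau is optimal.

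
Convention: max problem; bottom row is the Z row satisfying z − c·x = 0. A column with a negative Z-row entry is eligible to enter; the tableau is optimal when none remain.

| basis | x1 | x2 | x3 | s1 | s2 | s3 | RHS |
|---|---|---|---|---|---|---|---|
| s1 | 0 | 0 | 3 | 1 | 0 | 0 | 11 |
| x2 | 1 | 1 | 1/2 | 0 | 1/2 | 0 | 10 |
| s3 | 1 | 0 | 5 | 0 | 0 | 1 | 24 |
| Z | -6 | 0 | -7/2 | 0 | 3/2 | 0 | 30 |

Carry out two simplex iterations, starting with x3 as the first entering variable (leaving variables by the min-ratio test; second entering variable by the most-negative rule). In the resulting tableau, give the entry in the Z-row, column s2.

Ratio test on column x3 — row 1: 11/3 = 11/3; row 2: 10/(1/2) = 20; row 3: 24/5 = 24/5. Minimum is 11/3 at row 1 (s1 leaves); pivot element 3.
Divide row 1 by 3; eliminate column x3 from the other rows.
Second iteration: most negative Z-row entry is -6 in column x1, so x1 enters.
Ratio test on column x1 — row 1: entry 0 ≤ 0; row 2: (49/6)/1 = 49/6; row 3: (17/3)/1 = 17/3. Minimum is 17/3 at row 3 (s3 leaves); pivot element 1.
Divide row 3 by 1; eliminate column x1 from the other rows.
After both pivots, the entry at the Z-row, column s2 is 3/2.

3/2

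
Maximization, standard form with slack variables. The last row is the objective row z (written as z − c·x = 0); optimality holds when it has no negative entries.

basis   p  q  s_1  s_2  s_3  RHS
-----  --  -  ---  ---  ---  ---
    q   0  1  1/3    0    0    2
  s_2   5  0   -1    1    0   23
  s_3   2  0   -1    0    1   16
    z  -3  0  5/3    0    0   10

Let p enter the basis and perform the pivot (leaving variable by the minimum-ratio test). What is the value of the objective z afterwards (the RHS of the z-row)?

Ratio test on column p — row 1: entry 0 ≤ 0; row 2: 23/5 = 23/5; row 3: 16/2 = 8. Minimum is 23/5 at row 2 (s_2 leaves); pivot element 5.
Pivot on row 2; the z-row RHS becomes 10 − (-3)·(23/5) = 119/5.

119/5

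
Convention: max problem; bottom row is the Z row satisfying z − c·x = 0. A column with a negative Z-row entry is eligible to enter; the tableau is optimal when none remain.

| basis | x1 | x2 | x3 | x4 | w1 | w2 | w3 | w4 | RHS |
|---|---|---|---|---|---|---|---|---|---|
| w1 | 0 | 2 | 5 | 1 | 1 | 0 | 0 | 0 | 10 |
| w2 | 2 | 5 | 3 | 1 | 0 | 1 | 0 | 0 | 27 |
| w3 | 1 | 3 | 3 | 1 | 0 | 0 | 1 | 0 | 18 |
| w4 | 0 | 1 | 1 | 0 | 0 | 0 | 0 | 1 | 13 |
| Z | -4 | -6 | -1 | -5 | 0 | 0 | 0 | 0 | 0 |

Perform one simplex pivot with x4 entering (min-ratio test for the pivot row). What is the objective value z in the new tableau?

Ratio test on column x4 — row 1: 10/1 = 10; row 2: 27/1 = 27; row 3: 18/1 = 18; row 4: entry 0 ≤ 0. Minimum is 10 at row 1 (w1 leaves); pivot element 1.
Pivot on row 1; the Z-row RHS becomes 0 − (-5)·10 = 50.

50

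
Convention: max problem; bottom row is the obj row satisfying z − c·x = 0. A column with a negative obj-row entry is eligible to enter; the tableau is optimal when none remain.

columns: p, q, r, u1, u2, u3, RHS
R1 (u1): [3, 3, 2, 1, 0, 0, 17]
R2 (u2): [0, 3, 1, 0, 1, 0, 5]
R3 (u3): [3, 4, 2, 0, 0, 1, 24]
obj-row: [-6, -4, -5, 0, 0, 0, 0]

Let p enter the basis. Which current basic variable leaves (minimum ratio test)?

u1

Column p entries and ratios — u1: 17/3 = 17/3; u2: 0 ≤ 0, skip; u3: 24/3 = 8.
Smallest ratio is 17/3 in the row of u1, so u1 leaves.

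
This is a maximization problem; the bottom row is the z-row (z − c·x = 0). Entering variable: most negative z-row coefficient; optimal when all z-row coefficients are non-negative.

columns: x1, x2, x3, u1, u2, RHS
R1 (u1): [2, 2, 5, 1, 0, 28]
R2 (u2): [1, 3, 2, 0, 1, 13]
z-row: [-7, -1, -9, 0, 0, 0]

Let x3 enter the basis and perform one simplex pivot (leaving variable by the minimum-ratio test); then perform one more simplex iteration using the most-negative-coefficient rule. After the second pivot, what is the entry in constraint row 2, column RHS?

9

Ratio test on column x3 — row 1: 28/5 = 28/5; row 2: 13/2 = 13/2. Minimum is 28/5 at row 1 (u1 leaves); pivot element 5.
Divide row 1 by 5; eliminate column x3 from the other rows.
Second iteration: most negative z-row entry is -17/5 in column x1, so x1 enters.
Ratio test on column x1 — row 1: (28/5)/(2/5) = 14; row 2: (9/5)/(1/5) = 9. Minimum is 9 at row 2 (u2 leaves); pivot element 1/5.
Divide row 2 by 1/5; eliminate column x1 from the other rows.
After both pivots, the entry at constraint row 2, column RHS is 9.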